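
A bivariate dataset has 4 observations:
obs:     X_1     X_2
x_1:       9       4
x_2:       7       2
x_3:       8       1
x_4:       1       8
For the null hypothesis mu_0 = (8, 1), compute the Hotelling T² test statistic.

Step 1 — sample mean vector:
  mean(X_1) = (9 + 7 + 8 + 1) / 4 = 25/4 = 6.25
  mean(X_2) = (4 + 2 + 1 + 8) / 4 = 15/4 = 3.75
  x̄ = (6.25, 3.75),  deviation x̄ - mu_0 = (6.25, 3.75) - (8, 1) = (-1.75, 2.75).

Step 2 — sample covariance matrix, S[i,j] = (1/(n-1)) · Σ_k (x_{k,i} - mean_i) · (x_{k,j} - mean_j), divisor n-1 = 3:
  S[X_1,X_1] = ((2.75)·(2.75) + (0.75)·(0.75) + (1.75)·(1.75) + (-5.25)·(-5.25)) / 3 = 38.75/3 = 12.9167
  S[X_1,X_2] = ((2.75)·(0.25) + (0.75)·(-1.75) + (1.75)·(-2.75) + (-5.25)·(4.25)) / 3 = -27.75/3 = -9.25
  S[X_2,X_2] = ((0.25)·(0.25) + (-1.75)·(-1.75) + (-2.75)·(-2.75) + (4.25)·(4.25)) / 3 = 28.75/3 = 9.5833
  S = [[12.9167, -9.25],
 [-9.25, 9.5833]].

Step 3 — invert S. det(S) = 12.9167·9.5833 - (-9.25)² = 38.2222.
  S^{-1} = (1/det) · [[d, -b], [-b, a]] = [[0.2507, 0.242],
 [0.242, 0.3379]].

Step 4 — quadratic form (x̄ - mu_0)^T · S^{-1} · (x̄ - mu_0):
  S^{-1} · (x̄ - mu_0) = (0.2267, 0.5058),
  (x̄ - mu_0)^T · [...] = (-1.75)·(0.2267) + (2.75)·(0.5058) = 0.9942.

Step 5 — scale by n: T² = 4 · 0.9942 = 3.9767.

T² ≈ 3.9767


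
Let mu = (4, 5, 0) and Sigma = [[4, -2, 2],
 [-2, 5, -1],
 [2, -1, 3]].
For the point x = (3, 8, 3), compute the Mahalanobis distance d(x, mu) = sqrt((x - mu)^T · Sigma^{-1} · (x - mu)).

Step 1 — centre the observation: (x - mu) = (-1, 3, 3).

Step 2 — invert Sigma (cofactor / det for 3×3, or solve directly):
  Sigma^{-1} = [[0.4375, 0.125, -0.25],
 [0.125, 0.25, 0],
 [-0.25, 0, 0.5]].

Step 3 — form the quadratic (x - mu)^T · Sigma^{-1} · (x - mu):
  Sigma^{-1} · (x - mu) = (-0.8125, 0.625, 1.75).
  (x - mu)^T · [Sigma^{-1} · (x - mu)] = (-1)·(-0.8125) + (3)·(0.625) + (3)·(1.75) = 7.9375.

Step 4 — take square root: d = √(7.9375) ≈ 2.8174.

d(x, mu) = √(7.9375) ≈ 2.8174


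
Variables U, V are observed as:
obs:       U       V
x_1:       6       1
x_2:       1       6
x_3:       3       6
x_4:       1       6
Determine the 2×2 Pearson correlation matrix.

Step 1 — column means:
  mean(U) = (6 + 1 + 3 + 1) / 4 = 11/4 = 2.75
  mean(V) = (1 + 6 + 6 + 6) / 4 = 19/4 = 4.75

Step 2 — sample variances and covariances s[i,j] = (1/(n-1)) · Σ_k (x_{k,i} - mean_i) · (x_{k,j} - mean_j), with n-1 = 3:
  s[U,U] = ((3.25)·(3.25) + (-1.75)·(-1.75) + (0.25)·(0.25) + (-1.75)·(-1.75)) / 3 = 16.75/3 = 5.5833
  s[U,V] = ((3.25)·(-3.75) + (-1.75)·(1.25) + (0.25)·(1.25) + (-1.75)·(1.25)) / 3 = -16.25/3 = -5.4167
  s[V,V] = ((-3.75)·(-3.75) + (1.25)·(1.25) + (1.25)·(1.25) + (1.25)·(1.25)) / 3 = 18.75/3 = 6.25
  Sample standard deviations s_i = √(s[i,i]):
  s(U) = √(5.5833) = 2.3629
  s(V) = √(6.25) = 2.5

Step 3 — r_{ij} = s_{ij} / (s_i · s_j):
  r[U,U] = 1 (diagonal).
  r[U,V] = -5.4167 / (2.3629 · 2.5) = -5.4167 / 5.9073 = -0.9169
  r[V,V] = 1 (diagonal).

R is symmetric with unit diagonal. Assembling:

R = [[1, -0.9169],
 [-0.9169, 1]]


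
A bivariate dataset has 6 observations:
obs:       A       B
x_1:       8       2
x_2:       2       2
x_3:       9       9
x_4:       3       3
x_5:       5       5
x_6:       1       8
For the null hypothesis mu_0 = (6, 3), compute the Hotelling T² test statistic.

Step 1 — sample mean vector:
  mean(A) = (8 + 2 + 9 + 3 + 5 + 1) / 6 = 28/6 = 4.6667
  mean(B) = (2 + 2 + 9 + 3 + 5 + 8) / 6 = 29/6 = 4.8333
  x̄ = (4.6667, 4.8333),  deviation x̄ - mu_0 = (4.6667, 4.8333) - (6, 3) = (-1.3333, 1.8333).

Step 2 — sample covariance matrix, S[i,j] = (1/(n-1)) · Σ_k (x_{k,i} - mean_i) · (x_{k,j} - mean_j), divisor n-1 = 5:
  S[A,A] = ((3.3333)·(3.3333) + (-2.6667)·(-2.6667) + (4.3333)·(4.3333) + (-1.6667)·(-1.6667) + (0.3333)·(0.3333) + (-3.6667)·(-3.6667)) / 5 = 53.3333/5 = 10.6667
  S[A,B] = ((3.3333)·(-2.8333) + (-2.6667)·(-2.8333) + (4.3333)·(4.1667) + (-1.6667)·(-1.8333) + (0.3333)·(0.1667) + (-3.6667)·(3.1667)) / 5 = 7.6667/5 = 1.5333
  S[B,B] = ((-2.8333)·(-2.8333) + (-2.8333)·(-2.8333) + (4.1667)·(4.1667) + (-1.8333)·(-1.8333) + (0.1667)·(0.1667) + (3.1667)·(3.1667)) / 5 = 46.8333/5 = 9.3667
  S = [[10.6667, 1.5333],
 [1.5333, 9.3667]].

Step 3 — invert S. det(S) = 10.6667·9.3667 - (1.5333)² = 97.56.
  S^{-1} = (1/det) · [[d, -b], [-b, a]] = [[0.096, -0.0157],
 [-0.0157, 0.1093]].

Step 4 — quadratic form (x̄ - mu_0)^T · S^{-1} · (x̄ - mu_0):
  S^{-1} · (x̄ - mu_0) = (-0.1568, 0.2214),
  (x̄ - mu_0)^T · [...] = (-1.3333)·(-0.1568) + (1.8333)·(0.2214) = 0.615.

Step 5 — scale by n: T² = 6 · 0.615 = 3.69.

T² ≈ 3.69


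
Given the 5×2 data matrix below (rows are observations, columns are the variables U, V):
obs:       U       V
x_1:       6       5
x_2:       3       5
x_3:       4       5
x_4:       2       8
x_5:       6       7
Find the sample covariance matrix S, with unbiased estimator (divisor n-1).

Step 1 — column means:
  mean(U) = (6 + 3 + 4 + 2 + 6) / 5 = 21/5 = 4.2
  mean(V) = (5 + 5 + 5 + 8 + 7) / 5 = 30/5 = 6

Step 2 — sample covariance S[i,j] = (1/(n-1)) · Σ_k (x_{k,i} - mean_i) · (x_{k,j} - mean_j), with n-1 = 4.
  S[U,U] = ((1.8)·(1.8) + (-1.2)·(-1.2) + (-0.2)·(-0.2) + (-2.2)·(-2.2) + (1.8)·(1.8)) / 4 = 12.8/4 = 3.2
  S[U,V] = ((1.8)·(-1) + (-1.2)·(-1) + (-0.2)·(-1) + (-2.2)·(2) + (1.8)·(1)) / 4 = -3/4 = -0.75
  S[V,V] = ((-1)·(-1) + (-1)·(-1) + (-1)·(-1) + (2)·(2) + (1)·(1)) / 4 = 8/4 = 2

S is symmetric (S[j,i] = S[i,j]). Assembling:

S = [[3.2, -0.75],
 [-0.75, 2]]


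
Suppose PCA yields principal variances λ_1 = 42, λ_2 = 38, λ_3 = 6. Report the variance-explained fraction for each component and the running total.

Step 1 — total variance = trace(Sigma) = Σ λ_i = 42 + 38 + 6 = 86.

Step 2 — fraction explained by component i = λ_i / Σ λ:
  PC1: 42/86 = 0.4884
  PC2: 38/86 = 0.4419
  PC3: 6/86 = 0.0698

Step 3 — cumulative fraction after k components = (λ_1 + ... + λ_k) / Σ λ:
  k = 1: 42/86 = 0.4884
  k = 2: (42 + 38)/86 = 80/86 = 0.9302
  k = 3: (42 + 38 + 6)/86 = 86/86 = 1

Summary (fraction, with percent):

explained: PC1 0.4884 (48.84%), PC2 0.4419 (44.19%), PC3 0.0698 (6.98%);  cumulative: 0.4884, 0.9302, 1


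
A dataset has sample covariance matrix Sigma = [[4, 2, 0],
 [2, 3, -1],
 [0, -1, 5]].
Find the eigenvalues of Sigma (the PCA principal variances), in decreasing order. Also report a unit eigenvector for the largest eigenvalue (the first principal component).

Step 1 — characteristic polynomial p(λ) = det(λI - Sigma) = λ³ - tr·λ² + c_1·λ - det, where tr = trace, c_1 = sum of the principal 2×2 minors, det = det(Sigma):
  tr = 4 + 3 + 5 = 12,
  c_1 = (4·3 - (2)²) + (4·5 - (0)²) + (3·5 - (-1)²) = 8 + 20 + 14 = 42,
  det = 4·(3·5 - (-1)²) - (2)·((2)·5 - (-1)·(0)) + (0)·((2)·(-1) - 3·(0)) = 4·(14) - (2)·(10) + (0)·(-2) = 36.
  So p(λ) = λ³ - 12λ² + 42λ - 36.
Step 2 — look for an integer root (rational root theorem: any rational root is an integer divisor of 36). Testing λ = 6:
  p(6) = 216 - 432 + 252 - 36 = 0  ✓
  Dividing out (λ - 6): p(λ) = (λ - 6)(λ² - 6λ + 6).
Step 3 — remaining eigenvalues from the quadratic λ² - 6λ + 6 = 0:
  Δ = 6² - 4·6 = 36 - 24 = 12,  λ = (6 ± √12)/2 = (6 ± 3.4641)/2 ≈ 4.7321 or 1.2679.
  Sorted: λ_1 = 6,  λ_2 = 4.7321,  λ_3 = 1.2679  (check: sum = 12 = tr ✓).

Step 4 — unit eigenvector for λ_1 = 6: v spans the null space of (Sigma - λ_1 I), whose rows are
  r_1 = (-2, 2, 0),  r_2 = (2, -3, -1),  r_3 = (0, -1, -1).
  v is orthogonal to every row, so take v ∝ r_1 × r_2 = ((2)·(-1) - (0)·(-3), (0)·(2) - (-2)·(-1), (-2)·(-3) - (2)·(2)) = (-2, -2, 2).
  Rescale (divide by 2; multiply by -1 so the first nonzero entry is positive): u = (1, 1, -1).
  ||u|| = √((1)² + (1)² + (-1)²) = √(3) ≈ 1.7321,  v_1 = u/||u|| ≈ (0.5774, 0.5774, -0.5774) (||v_1|| = 1).

λ_1 = 6,  λ_2 = 4.7321,  λ_3 = 1.2679;  v_1 ≈ (0.5774, 0.5774, -0.5774)


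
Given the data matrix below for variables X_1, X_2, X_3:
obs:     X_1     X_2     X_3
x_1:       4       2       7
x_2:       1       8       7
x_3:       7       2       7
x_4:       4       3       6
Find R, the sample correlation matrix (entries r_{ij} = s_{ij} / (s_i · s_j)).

Step 1 — column means:
  mean(X_1) = (4 + 1 + 7 + 4) / 4 = 16/4 = 4
  mean(X_2) = (2 + 8 + 2 + 3) / 4 = 15/4 = 3.75
  mean(X_3) = (7 + 7 + 7 + 6) / 4 = 27/4 = 6.75

Step 2 — sample variances and covariances s[i,j] = (1/(n-1)) · Σ_k (x_{k,i} - mean_i) · (x_{k,j} - mean_j), with n-1 = 3:
  s[X_1,X_1] = ((0)·(0) + (-3)·(-3) + (3)·(3) + (0)·(0)) / 3 = 18/3 = 6
  s[X_1,X_2] = ((0)·(-1.75) + (-3)·(4.25) + (3)·(-1.75) + (0)·(-0.75)) / 3 = -18/3 = -6
  s[X_1,X_3] = ((0)·(0.25) + (-3)·(0.25) + (3)·(0.25) + (0)·(-0.75)) / 3 = 0/3 = 0
  s[X_2,X_2] = ((-1.75)·(-1.75) + (4.25)·(4.25) + (-1.75)·(-1.75) + (-0.75)·(-0.75)) / 3 = 24.75/3 = 8.25
  s[X_2,X_3] = ((-1.75)·(0.25) + (4.25)·(0.25) + (-1.75)·(0.25) + (-0.75)·(-0.75)) / 3 = 0.75/3 = 0.25
  s[X_3,X_3] = ((0.25)·(0.25) + (0.25)·(0.25) + (0.25)·(0.25) + (-0.75)·(-0.75)) / 3 = 0.75/3 = 0.25
  Sample standard deviations s_i = √(s[i,i]):
  s(X_1) = √(6) = 2.4495
  s(X_2) = √(8.25) = 2.8723
  s(X_3) = √(0.25) = 0.5

Step 3 — r_{ij} = s_{ij} / (s_i · s_j):
  r[X_1,X_1] = 1 (diagonal).
  r[X_1,X_2] = -6 / (2.4495 · 2.8723) = -6 / 7.0356 = -0.8528
  r[X_1,X_3] = 0 / (2.4495 · 0.5) = 0 / 1.2247 = 0
  r[X_2,X_2] = 1 (diagonal).
  r[X_2,X_3] = 0.25 / (2.8723 · 0.5) = 0.25 / 1.4361 = 0.1741
  r[X_3,X_3] = 1 (diagonal).

R is symmetric with unit diagonal. Assembling:

R = [[1, -0.8528, 0],
 [-0.8528, 1, 0.1741],
 [0, 0.1741, 1]]


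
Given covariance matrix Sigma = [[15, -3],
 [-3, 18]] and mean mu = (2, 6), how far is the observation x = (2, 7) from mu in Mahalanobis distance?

Step 1 — centre the observation: (x - mu) = (0, 1).

Step 2 — invert Sigma. det(Sigma) = 15·18 - (-3)² = 261.
  Sigma^{-1} = (1/det) · [[d, -b], [-b, a]] = [[0.069, 0.0115],
 [0.0115, 0.0575]].

Step 3 — form the quadratic (x - mu)^T · Sigma^{-1} · (x - mu):
  Sigma^{-1} · (x - mu) = (0.0115, 0.0575).
  (x - mu)^T · [Sigma^{-1} · (x - mu)] = (0)·(0.0115) + (1)·(0.0575) = 0.0575.

Step 4 — take square root: d = √(0.0575) ≈ 0.2397.

d(x, mu) = √(0.0575) ≈ 0.2397


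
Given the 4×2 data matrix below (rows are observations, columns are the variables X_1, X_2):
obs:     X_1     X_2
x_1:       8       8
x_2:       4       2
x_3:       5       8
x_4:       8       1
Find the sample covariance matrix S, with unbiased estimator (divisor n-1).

Step 1 — column means:
  mean(X_1) = (8 + 4 + 5 + 8) / 4 = 25/4 = 6.25
  mean(X_2) = (8 + 2 + 8 + 1) / 4 = 19/4 = 4.75

Step 2 — sample covariance S[i,j] = (1/(n-1)) · Σ_k (x_{k,i} - mean_i) · (x_{k,j} - mean_j), with n-1 = 3.
  S[X_1,X_1] = ((1.75)·(1.75) + (-2.25)·(-2.25) + (-1.25)·(-1.25) + (1.75)·(1.75)) / 3 = 12.75/3 = 4.25
  S[X_1,X_2] = ((1.75)·(3.25) + (-2.25)·(-2.75) + (-1.25)·(3.25) + (1.75)·(-3.75)) / 3 = 1.25/3 = 0.4167
  S[X_2,X_2] = ((3.25)·(3.25) + (-2.75)·(-2.75) + (3.25)·(3.25) + (-3.75)·(-3.75)) / 3 = 42.75/3 = 14.25

S is symmetric (S[j,i] = S[i,j]). Assembling:

S = [[4.25, 0.4167],
 [0.4167, 14.25]]


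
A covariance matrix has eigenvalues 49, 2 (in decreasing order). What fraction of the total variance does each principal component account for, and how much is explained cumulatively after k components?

Step 1 — total variance = trace(Sigma) = Σ λ_i = 49 + 2 = 51.

Step 2 — fraction explained by component i = λ_i / Σ λ:
  PC1: 49/51 = 0.9608
  PC2: 2/51 = 0.0392

Step 3 — cumulative fraction after k components = (λ_1 + ... + λ_k) / Σ λ:
  k = 1: 49/51 = 0.9608
  k = 2: (49 + 2)/51 = 51/51 = 1

Summary (fraction, with percent):

explained: PC1 0.9608 (96.08%), PC2 0.0392 (3.92%);  cumulative: 0.9608, 1


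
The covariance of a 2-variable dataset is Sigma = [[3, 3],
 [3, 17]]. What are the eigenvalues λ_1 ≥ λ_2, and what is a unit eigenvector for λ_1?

Step 1 — characteristic polynomial of 2×2 Sigma:
  det(Sigma - λI) = λ² - trace · λ + det = 0.
  trace = 3 + 17 = 20, det = 3·17 - (3)² = 42.
Step 2 — discriminant:
  Δ = trace² - 4·det = 400 - 168 = 232.
Step 3 — eigenvalues:
  λ = (trace ± √Δ)/2 = (20 ± 15.2315)/2,
  λ_1 = 17.6158,  λ_2 = 2.3842.

Step 4 — unit eigenvector for λ_1: solve (Sigma - λ_1 I)v = 0. First row:
  (3 - 17.6158)·v_x + (3)·v_y = 0, i.e. (-14.6158)·v_x + (3)·v_y = 0,
  so v ∝ (b, λ_1 - a) = (3, 14.6158) = u.
  ||u|| = √((3)² + (14.6158)²) = √(222.6208) ≈ 14.9205,
  v_1 = u/||u|| ≈ (0.2011, 0.9796) (||v_1|| = 1).

λ_1 = 17.6158,  λ_2 = 2.3842;  v_1 ≈ (0.2011, 0.9796)


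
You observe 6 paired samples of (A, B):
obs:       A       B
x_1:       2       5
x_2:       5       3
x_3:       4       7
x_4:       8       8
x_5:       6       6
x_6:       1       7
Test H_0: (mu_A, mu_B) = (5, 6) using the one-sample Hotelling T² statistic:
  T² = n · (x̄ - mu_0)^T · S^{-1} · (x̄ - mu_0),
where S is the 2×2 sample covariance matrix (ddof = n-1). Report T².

Step 1 — sample mean vector:
  mean(A) = (2 + 5 + 4 + 8 + 6 + 1) / 6 = 26/6 = 4.3333
  mean(B) = (5 + 3 + 7 + 8 + 6 + 7) / 6 = 36/6 = 6
  x̄ = (4.3333, 6),  deviation x̄ - mu_0 = (4.3333, 6) - (5, 6) = (-0.6667, 0).

Step 2 — sample covariance matrix, S[i,j] = (1/(n-1)) · Σ_k (x_{k,i} - mean_i) · (x_{k,j} - mean_j), divisor n-1 = 5:
  S[A,A] = ((-2.3333)·(-2.3333) + (0.6667)·(0.6667) + (-0.3333)·(-0.3333) + (3.6667)·(3.6667) + (1.6667)·(1.6667) + (-3.3333)·(-3.3333)) / 5 = 33.3333/5 = 6.6667
  S[A,B] = ((-2.3333)·(-1) + (0.6667)·(-3) + (-0.3333)·(1) + (3.6667)·(2) + (1.6667)·(0) + (-3.3333)·(1)) / 5 = 4/5 = 0.8
  S[B,B] = ((-1)·(-1) + (-3)·(-3) + (1)·(1) + (2)·(2) + (0)·(0) + (1)·(1)) / 5 = 16/5 = 3.2
  S = [[6.6667, 0.8],
 [0.8, 3.2]].

Step 3 — invert S. det(S) = 6.6667·3.2 - (0.8)² = 20.6933.
  S^{-1} = (1/det) · [[d, -b], [-b, a]] = [[0.1546, -0.0387],
 [-0.0387, 0.3222]].

Step 4 — quadratic form (x̄ - mu_0)^T · S^{-1} · (x̄ - mu_0):
  S^{-1} · (x̄ - mu_0) = (-0.1031, 0.0258),
  (x̄ - mu_0)^T · [...] = (-0.6667)·(-0.1031) + (0)·(0.0258) = 0.0687.

Step 5 — scale by n: T² = 6 · 0.0687 = 0.4124.

T² ≈ 0.4124


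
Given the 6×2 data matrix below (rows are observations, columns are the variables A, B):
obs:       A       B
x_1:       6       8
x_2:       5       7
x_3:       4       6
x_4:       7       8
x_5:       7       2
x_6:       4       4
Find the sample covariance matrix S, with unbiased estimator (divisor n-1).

Step 1 — column means:
  mean(A) = (6 + 5 + 4 + 7 + 7 + 4) / 6 = 33/6 = 5.5
  mean(B) = (8 + 7 + 6 + 8 + 2 + 4) / 6 = 35/6 = 5.8333

Step 2 — sample covariance S[i,j] = (1/(n-1)) · Σ_k (x_{k,i} - mean_i) · (x_{k,j} - mean_j), with n-1 = 5.
  S[A,A] = ((0.5)·(0.5) + (-0.5)·(-0.5) + (-1.5)·(-1.5) + (1.5)·(1.5) + (1.5)·(1.5) + (-1.5)·(-1.5)) / 5 = 9.5/5 = 1.9
  S[A,B] = ((0.5)·(2.1667) + (-0.5)·(1.1667) + (-1.5)·(0.1667) + (1.5)·(2.1667) + (1.5)·(-3.8333) + (-1.5)·(-1.8333)) / 5 = 0.5/5 = 0.1
  S[B,B] = ((2.1667)·(2.1667) + (1.1667)·(1.1667) + (0.1667)·(0.1667) + (2.1667)·(2.1667) + (-3.8333)·(-3.8333) + (-1.8333)·(-1.8333)) / 5 = 28.8333/5 = 5.7667

S is symmetric (S[j,i] = S[i,j]). Assembling:

S = [[1.9, 0.1],
 [0.1, 5.7667]]


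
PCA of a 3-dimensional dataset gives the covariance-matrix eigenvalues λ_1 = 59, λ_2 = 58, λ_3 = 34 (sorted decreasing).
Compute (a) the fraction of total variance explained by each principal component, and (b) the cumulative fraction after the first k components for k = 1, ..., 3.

Step 1 — total variance = trace(Sigma) = Σ λ_i = 59 + 58 + 34 = 151.

Step 2 — fraction explained by component i = λ_i / Σ λ:
  PC1: 59/151 = 0.3907
  PC2: 58/151 = 0.3841
  PC3: 34/151 = 0.2252

Step 3 — cumulative fraction after k components = (λ_1 + ... + λ_k) / Σ λ:
  k = 1: 59/151 = 0.3907
  k = 2: (59 + 58)/151 = 117/151 = 0.7748
  k = 3: (59 + 58 + 34)/151 = 151/151 = 1

Summary (fraction, with percent):

explained: PC1 0.3907 (39.07%), PC2 0.3841 (38.41%), PC3 0.2252 (22.52%);  cumulative: 0.3907, 0.7748, 1


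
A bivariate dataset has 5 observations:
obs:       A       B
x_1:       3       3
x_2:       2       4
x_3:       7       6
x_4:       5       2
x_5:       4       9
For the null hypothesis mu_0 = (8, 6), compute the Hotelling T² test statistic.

Step 1 — sample mean vector:
  mean(A) = (3 + 2 + 7 + 5 + 4) / 5 = 21/5 = 4.2
  mean(B) = (3 + 4 + 6 + 2 + 9) / 5 = 24/5 = 4.8
  x̄ = (4.2, 4.8),  deviation x̄ - mu_0 = (4.2, 4.8) - (8, 6) = (-3.8, -1.2).

Step 2 — sample covariance matrix, S[i,j] = (1/(n-1)) · Σ_k (x_{k,i} - mean_i) · (x_{k,j} - mean_j), divisor n-1 = 4:
  S[A,A] = ((-1.2)·(-1.2) + (-2.2)·(-2.2) + (2.8)·(2.8) + (0.8)·(0.8) + (-0.2)·(-0.2)) / 4 = 14.8/4 = 3.7
  S[A,B] = ((-1.2)·(-1.8) + (-2.2)·(-0.8) + (2.8)·(1.2) + (0.8)·(-2.8) + (-0.2)·(4.2)) / 4 = 4.2/4 = 1.05
  S[B,B] = ((-1.8)·(-1.8) + (-0.8)·(-0.8) + (1.2)·(1.2) + (-2.8)·(-2.8) + (4.2)·(4.2)) / 4 = 30.8/4 = 7.7
  S = [[3.7, 1.05],
 [1.05, 7.7]].

Step 3 — invert S. det(S) = 3.7·7.7 - (1.05)² = 27.3875.
  S^{-1} = (1/det) · [[d, -b], [-b, a]] = [[0.2812, -0.0383],
 [-0.0383, 0.1351]].

Step 4 — quadratic form (x̄ - mu_0)^T · S^{-1} · (x̄ - mu_0):
  S^{-1} · (x̄ - mu_0) = (-1.0224, -0.0164),
  (x̄ - mu_0)^T · [...] = (-3.8)·(-1.0224) + (-1.2)·(-0.0164) = 3.9047.

Step 5 — scale by n: T² = 5 · 3.9047 = 19.5235.

T² ≈ 19.5235


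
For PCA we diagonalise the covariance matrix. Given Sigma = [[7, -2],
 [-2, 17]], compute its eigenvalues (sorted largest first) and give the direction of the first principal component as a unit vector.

Step 1 — characteristic polynomial of 2×2 Sigma:
  det(Sigma - λI) = λ² - trace · λ + det = 0.
  trace = 7 + 17 = 24, det = 7·17 - (-2)² = 115.
Step 2 — discriminant:
  Δ = trace² - 4·det = 576 - 460 = 116.
Step 3 — eigenvalues:
  λ = (trace ± √Δ)/2 = (24 ± 10.7703)/2,
  λ_1 = 17.3852,  λ_2 = 6.6148.

Step 4 — unit eigenvector for λ_1: solve (Sigma - λ_1 I)v = 0. First row:
  (7 - 17.3852)·v_x + (-2)·v_y = 0, i.e. (-10.3852)·v_x + (-2)·v_y = 0,
  so v ∝ (b, λ_1 - a) = (-2, 10.3852); multiply by -1 so the first entry is positive: u = (2, -10.3852).
  ||u|| = √((2)² + (-10.3852)²) = √(111.8516) ≈ 10.576,
  v_1 = u/||u|| ≈ (0.1891, -0.982) (||v_1|| = 1).

λ_1 = 17.3852,  λ_2 = 6.6148;  v_1 ≈ (0.1891, -0.982)


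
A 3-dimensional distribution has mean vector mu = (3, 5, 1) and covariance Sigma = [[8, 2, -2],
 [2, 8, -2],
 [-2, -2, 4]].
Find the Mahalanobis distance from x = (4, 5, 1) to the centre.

Step 1 — centre the observation: (x - mu) = (1, 0, 0).

Step 2 — invert Sigma (cofactor / det for 3×3, or solve directly):
  Sigma^{-1} = [[0.1458, -0.0208, 0.0625],
 [-0.0208, 0.1458, 0.0625],
 [0.0625, 0.0625, 0.3125]].

Step 3 — form the quadratic (x - mu)^T · Sigma^{-1} · (x - mu):
  Sigma^{-1} · (x - mu) = (0.1458, -0.0208, 0.0625).
  (x - mu)^T · [Sigma^{-1} · (x - mu)] = (1)·(0.1458) + (0)·(-0.0208) + (0)·(0.0625) = 0.1458.

Step 4 — take square root: d = √(0.1458) ≈ 0.3819.

d(x, mu) = √(0.1458) ≈ 0.3819


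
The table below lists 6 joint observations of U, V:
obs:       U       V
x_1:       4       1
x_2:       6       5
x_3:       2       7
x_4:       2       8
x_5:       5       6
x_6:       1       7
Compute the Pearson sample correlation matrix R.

Step 1 — column means:
  mean(U) = (4 + 6 + 2 + 2 + 5 + 1) / 6 = 20/6 = 3.3333
  mean(V) = (1 + 5 + 7 + 8 + 6 + 7) / 6 = 34/6 = 5.6667

Step 2 — sample variances and covariances s[i,j] = (1/(n-1)) · Σ_k (x_{k,i} - mean_i) · (x_{k,j} - mean_j), with n-1 = 5:
  s[U,U] = ((0.6667)·(0.6667) + (2.6667)·(2.6667) + (-1.3333)·(-1.3333) + (-1.3333)·(-1.3333) + (1.6667)·(1.6667) + (-2.3333)·(-2.3333)) / 5 = 19.3333/5 = 3.8667
  s[U,V] = ((0.6667)·(-4.6667) + (2.6667)·(-0.6667) + (-1.3333)·(1.3333) + (-1.3333)·(2.3333) + (1.6667)·(0.3333) + (-2.3333)·(1.3333)) / 5 = -12.3333/5 = -2.4667
  s[V,V] = ((-4.6667)·(-4.6667) + (-0.6667)·(-0.6667) + (1.3333)·(1.3333) + (2.3333)·(2.3333) + (0.3333)·(0.3333) + (1.3333)·(1.3333)) / 5 = 31.3333/5 = 6.2667
  Sample standard deviations s_i = √(s[i,i]):
  s(U) = √(3.8667) = 1.9664
  s(V) = √(6.2667) = 2.5033

Step 3 — r_{ij} = s_{ij} / (s_i · s_j):
  r[U,U] = 1 (diagonal).
  r[U,V] = -2.4667 / (1.9664 · 2.5033) = -2.4667 / 4.9225 = -0.5011
  r[V,V] = 1 (diagonal).

R is symmetric with unit diagonal. Assembling:

R = [[1, -0.5011],
 [-0.5011, 1]]


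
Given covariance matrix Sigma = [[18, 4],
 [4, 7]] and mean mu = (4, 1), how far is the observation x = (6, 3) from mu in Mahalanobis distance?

Step 1 — centre the observation: (x - mu) = (2, 2).

Step 2 — invert Sigma. det(Sigma) = 18·7 - (4)² = 110.
  Sigma^{-1} = (1/det) · [[d, -b], [-b, a]] = [[0.0636, -0.0364],
 [-0.0364, 0.1636]].

Step 3 — form the quadratic (x - mu)^T · Sigma^{-1} · (x - mu):
  Sigma^{-1} · (x - mu) = (0.0545, 0.2545).
  (x - mu)^T · [Sigma^{-1} · (x - mu)] = (2)·(0.0545) + (2)·(0.2545) = 0.6182.

Step 4 — take square root: d = √(0.6182) ≈ 0.7862.

d(x, mu) = √(0.6182) ≈ 0.7862


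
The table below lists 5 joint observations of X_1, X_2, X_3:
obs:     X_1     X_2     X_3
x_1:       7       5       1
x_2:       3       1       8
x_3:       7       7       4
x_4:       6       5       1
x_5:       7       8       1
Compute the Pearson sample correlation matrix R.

Step 1 — column means:
  mean(X_1) = (7 + 3 + 7 + 6 + 7) / 5 = 30/5 = 6
  mean(X_2) = (5 + 1 + 7 + 5 + 8) / 5 = 26/5 = 5.2
  mean(X_3) = (1 + 8 + 4 + 1 + 1) / 5 = 15/5 = 3

Step 2 — sample variances and covariances s[i,j] = (1/(n-1)) · Σ_k (x_{k,i} - mean_i) · (x_{k,j} - mean_j), with n-1 = 4:
  s[X_1,X_1] = ((1)·(1) + (-3)·(-3) + (1)·(1) + (0)·(0) + (1)·(1)) / 4 = 12/4 = 3
  s[X_1,X_2] = ((1)·(-0.2) + (-3)·(-4.2) + (1)·(1.8) + (0)·(-0.2) + (1)·(2.8)) / 4 = 17/4 = 4.25
  s[X_1,X_3] = ((1)·(-2) + (-3)·(5) + (1)·(1) + (0)·(-2) + (1)·(-2)) / 4 = -18/4 = -4.5
  s[X_2,X_2] = ((-0.2)·(-0.2) + (-4.2)·(-4.2) + (1.8)·(1.8) + (-0.2)·(-0.2) + (2.8)·(2.8)) / 4 = 28.8/4 = 7.2
  s[X_2,X_3] = ((-0.2)·(-2) + (-4.2)·(5) + (1.8)·(1) + (-0.2)·(-2) + (2.8)·(-2)) / 4 = -24/4 = -6
  s[X_3,X_3] = ((-2)·(-2) + (5)·(5) + (1)·(1) + (-2)·(-2) + (-2)·(-2)) / 4 = 38/4 = 9.5
  Sample standard deviations s_i = √(s[i,i]):
  s(X_1) = √(3) = 1.7321
  s(X_2) = √(7.2) = 2.6833
  s(X_3) = √(9.5) = 3.0822

Step 3 — r_{ij} = s_{ij} / (s_i · s_j):
  r[X_1,X_1] = 1 (diagonal).
  r[X_1,X_2] = 4.25 / (1.7321 · 2.6833) = 4.25 / 4.6476 = 0.9145
  r[X_1,X_3] = -4.5 / (1.7321 · 3.0822) = -4.5 / 5.3385 = -0.8429
  r[X_2,X_2] = 1 (diagonal).
  r[X_2,X_3] = -6 / (2.6833 · 3.0822) = -6 / 8.2704 = -0.7255
  r[X_3,X_3] = 1 (diagonal).

R is symmetric with unit diagonal. Assembling:

R = [[1, 0.9145, -0.8429],
 [0.9145, 1, -0.7255],
 [-0.8429, -0.7255, 1]]


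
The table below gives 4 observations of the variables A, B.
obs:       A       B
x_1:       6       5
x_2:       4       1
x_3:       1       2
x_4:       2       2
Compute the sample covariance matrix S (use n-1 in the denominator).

Step 1 — column means:
  mean(A) = (6 + 4 + 1 + 2) / 4 = 13/4 = 3.25
  mean(B) = (5 + 1 + 2 + 2) / 4 = 10/4 = 2.5

Step 2 — sample covariance S[i,j] = (1/(n-1)) · Σ_k (x_{k,i} - mean_i) · (x_{k,j} - mean_j), with n-1 = 3.
  S[A,A] = ((2.75)·(2.75) + (0.75)·(0.75) + (-2.25)·(-2.25) + (-1.25)·(-1.25)) / 3 = 14.75/3 = 4.9167
  S[A,B] = ((2.75)·(2.5) + (0.75)·(-1.5) + (-2.25)·(-0.5) + (-1.25)·(-0.5)) / 3 = 7.5/3 = 2.5
  S[B,B] = ((2.5)·(2.5) + (-1.5)·(-1.5) + (-0.5)·(-0.5) + (-0.5)·(-0.5)) / 3 = 9/3 = 3

S is symmetric (S[j,i] = S[i,j]). Assembling:

S = [[4.9167, 2.5],
 [2.5, 3]]


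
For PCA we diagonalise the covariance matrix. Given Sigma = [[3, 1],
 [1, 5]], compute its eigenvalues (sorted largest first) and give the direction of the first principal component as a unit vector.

Step 1 — characteristic polynomial of 2×2 Sigma:
  det(Sigma - λI) = λ² - trace · λ + det = 0.
  trace = 3 + 5 = 8, det = 3·5 - (1)² = 14.
Step 2 — discriminant:
  Δ = trace² - 4·det = 64 - 56 = 8.
Step 3 — eigenvalues:
  λ = (trace ± √Δ)/2 = (8 ± 2.8284)/2,
  λ_1 = 5.4142,  λ_2 = 2.5858.

Step 4 — unit eigenvector for λ_1: solve (Sigma - λ_1 I)v = 0. First row:
  (3 - 5.4142)·v_x + (1)·v_y = 0, i.e. (-2.4142)·v_x + (1)·v_y = 0,
  so v ∝ (b, λ_1 - a) = (1, 2.4142) = u.
  ||u|| = √((1)² + (2.4142)²) = √(6.8284) ≈ 2.6131,
  v_1 = u/||u|| ≈ (0.3827, 0.9239) (||v_1|| = 1).

λ_1 = 5.4142,  λ_2 = 2.5858;  v_1 ≈ (0.3827, 0.9239)


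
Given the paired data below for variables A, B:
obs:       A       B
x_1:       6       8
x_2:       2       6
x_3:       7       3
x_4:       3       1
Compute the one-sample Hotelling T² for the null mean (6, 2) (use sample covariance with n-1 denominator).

Step 1 — sample mean vector:
  mean(A) = (6 + 2 + 7 + 3) / 4 = 18/4 = 4.5
  mean(B) = (8 + 6 + 3 + 1) / 4 = 18/4 = 4.5
  x̄ = (4.5, 4.5),  deviation x̄ - mu_0 = (4.5, 4.5) - (6, 2) = (-1.5, 2.5).

Step 2 — sample covariance matrix, S[i,j] = (1/(n-1)) · Σ_k (x_{k,i} - mean_i) · (x_{k,j} - mean_j), divisor n-1 = 3:
  S[A,A] = ((1.5)·(1.5) + (-2.5)·(-2.5) + (2.5)·(2.5) + (-1.5)·(-1.5)) / 3 = 17/3 = 5.6667
  S[A,B] = ((1.5)·(3.5) + (-2.5)·(1.5) + (2.5)·(-1.5) + (-1.5)·(-3.5)) / 3 = 3/3 = 1
  S[B,B] = ((3.5)·(3.5) + (1.5)·(1.5) + (-1.5)·(-1.5) + (-3.5)·(-3.5)) / 3 = 29/3 = 9.6667
  S = [[5.6667, 1],
 [1, 9.6667]].

Step 3 — invert S. det(S) = 5.6667·9.6667 - (1)² = 53.7778.
  S^{-1} = (1/det) · [[d, -b], [-b, a]] = [[0.1798, -0.0186],
 [-0.0186, 0.1054]].

Step 4 — quadratic form (x̄ - mu_0)^T · S^{-1} · (x̄ - mu_0):
  S^{-1} · (x̄ - mu_0) = (-0.3161, 0.2913),
  (x̄ - mu_0)^T · [...] = (-1.5)·(-0.3161) + (2.5)·(0.2913) = 1.2025.

Step 5 — scale by n: T² = 4 · 1.2025 = 4.8099.

T² ≈ 4.8099


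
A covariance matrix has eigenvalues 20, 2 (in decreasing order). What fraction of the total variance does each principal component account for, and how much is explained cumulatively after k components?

Step 1 — total variance = trace(Sigma) = Σ λ_i = 20 + 2 = 22.

Step 2 — fraction explained by component i = λ_i / Σ λ:
  PC1: 20/22 = 0.9091
  PC2: 2/22 = 0.0909

Step 3 — cumulative fraction after k components = (λ_1 + ... + λ_k) / Σ λ:
  k = 1: 20/22 = 0.9091
  k = 2: (20 + 2)/22 = 22/22 = 1

Summary (fraction, with percent):

explained: PC1 0.9091 (90.91%), PC2 0.0909 (9.09%);  cumulative: 0.9091, 1


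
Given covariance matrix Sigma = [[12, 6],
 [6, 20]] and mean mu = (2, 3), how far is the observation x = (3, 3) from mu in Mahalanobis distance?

Step 1 — centre the observation: (x - mu) = (1, 0).

Step 2 — invert Sigma. det(Sigma) = 12·20 - (6)² = 204.
  Sigma^{-1} = (1/det) · [[d, -b], [-b, a]] = [[0.098, -0.0294],
 [-0.0294, 0.0588]].

Step 3 — form the quadratic (x - mu)^T · Sigma^{-1} · (x - mu):
  Sigma^{-1} · (x - mu) = (0.098, -0.0294).
  (x - mu)^T · [Sigma^{-1} · (x - mu)] = (1)·(0.098) + (0)·(-0.0294) = 0.098.

Step 4 — take square root: d = √(0.098) ≈ 0.3131.

d(x, mu) = √(0.098) ≈ 0.3131


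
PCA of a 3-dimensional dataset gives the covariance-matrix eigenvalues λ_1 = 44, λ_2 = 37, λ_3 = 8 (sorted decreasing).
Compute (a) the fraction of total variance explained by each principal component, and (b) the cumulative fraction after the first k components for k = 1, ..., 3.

Step 1 — total variance = trace(Sigma) = Σ λ_i = 44 + 37 + 8 = 89.

Step 2 — fraction explained by component i = λ_i / Σ λ:
  PC1: 44/89 = 0.4944
  PC2: 37/89 = 0.4157
  PC3: 8/89 = 0.0899

Step 3 — cumulative fraction after k components = (λ_1 + ... + λ_k) / Σ λ:
  k = 1: 44/89 = 0.4944
  k = 2: (44 + 37)/89 = 81/89 = 0.9101
  k = 3: (44 + 37 + 8)/89 = 89/89 = 1

Summary (fraction, with percent):

explained: PC1 0.4944 (49.44%), PC2 0.4157 (41.57%), PC3 0.0899 (8.99%);  cumulative: 0.4944, 0.9101, 1


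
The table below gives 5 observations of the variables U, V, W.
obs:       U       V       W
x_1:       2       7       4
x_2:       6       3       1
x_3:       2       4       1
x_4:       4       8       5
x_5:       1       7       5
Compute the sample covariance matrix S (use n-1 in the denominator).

Step 1 — column means:
  mean(U) = (2 + 6 + 2 + 4 + 1) / 5 = 15/5 = 3
  mean(V) = (7 + 3 + 4 + 8 + 7) / 5 = 29/5 = 5.8
  mean(W) = (4 + 1 + 1 + 5 + 5) / 5 = 16/5 = 3.2

Step 2 — sample covariance S[i,j] = (1/(n-1)) · Σ_k (x_{k,i} - mean_i) · (x_{k,j} - mean_j), with n-1 = 4.
  S[U,U] = ((-1)·(-1) + (3)·(3) + (-1)·(-1) + (1)·(1) + (-2)·(-2)) / 4 = 16/4 = 4
  S[U,V] = ((-1)·(1.2) + (3)·(-2.8) + (-1)·(-1.8) + (1)·(2.2) + (-2)·(1.2)) / 4 = -8/4 = -2
  S[U,W] = ((-1)·(0.8) + (3)·(-2.2) + (-1)·(-2.2) + (1)·(1.8) + (-2)·(1.8)) / 4 = -7/4 = -1.75
  S[V,V] = ((1.2)·(1.2) + (-2.8)·(-2.8) + (-1.8)·(-1.8) + (2.2)·(2.2) + (1.2)·(1.2)) / 4 = 18.8/4 = 4.7
  S[V,W] = ((1.2)·(0.8) + (-2.8)·(-2.2) + (-1.8)·(-2.2) + (2.2)·(1.8) + (1.2)·(1.8)) / 4 = 17.2/4 = 4.3
  S[W,W] = ((0.8)·(0.8) + (-2.2)·(-2.2) + (-2.2)·(-2.2) + (1.8)·(1.8) + (1.8)·(1.8)) / 4 = 16.8/4 = 4.2

S is symmetric (S[j,i] = S[i,j]). Assembling:

S = [[4, -2, -1.75],
 [-2, 4.7, 4.3],
 [-1.75, 4.3, 4.2]]


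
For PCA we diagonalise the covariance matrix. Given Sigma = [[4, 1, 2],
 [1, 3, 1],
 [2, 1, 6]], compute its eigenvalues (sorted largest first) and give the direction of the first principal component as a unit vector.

Step 1 — characteristic polynomial p(λ) = det(λI - Sigma) = λ³ - tr·λ² + c_1·λ - det, where tr = trace, c_1 = sum of the principal 2×2 minors, det = det(Sigma):
  tr = 4 + 3 + 6 = 13,
  c_1 = (4·3 - (1)²) + (4·6 - (2)²) + (3·6 - (1)²) = 11 + 20 + 17 = 48,
  det = 4·(3·6 - (1)²) - (1)·((1)·6 - (1)·(2)) + (2)·((1)·(1) - 3·(2)) = 4·(17) - (1)·(4) + (2)·(-5) = 54.
  So p(λ) = λ³ - 13λ² + 48λ - 54.
Step 2 — look for an integer root (rational root theorem: any rational root is an integer divisor of 54). Testing λ = 3:
  p(3) = 27 - 117 + 144 - 54 = 0  ✓
  Dividing out (λ - 3): p(λ) = (λ - 3)(λ² - 10λ + 18).
Step 3 — remaining eigenvalues from the quadratic λ² - 10λ + 18 = 0:
  Δ = 10² - 4·18 = 100 - 72 = 28,  λ = (10 ± √28)/2 = (10 ± 5.2915)/2 ≈ 7.6458 or 2.3542.
  Sorted: λ_1 = 7.6458,  λ_2 = 3,  λ_3 = 2.3542  (check: sum = 13 = tr ✓).

Step 4 — unit eigenvector for λ_1 ≈ 7.6458: v spans the null space of (Sigma - λ_1 I), whose rows are
  r_1 = (-3.6458, 1, 2),  r_2 = (1, -4.6458, 1),  r_3 = (2, 1, -1.6458).
  v is orthogonal to every row, so take v ∝ r_1 × r_2 = ((1)·(1) - (2)·(-4.6458), (2)·(1) - (-3.6458)·(1), (-3.6458)·(-4.6458) - (1)·(1)) ≈ (10.2915, 5.6458, 15.9373).
  Let u = (10.2915, 5.6458, 15.9373).
  ||u|| = √((10.2915)² + (5.6458)² + (15.9373)²) = √(391.7856) ≈ 19.7936,  v_1 = u/||u|| ≈ (0.5199, 0.2852, 0.8052) (||v_1|| = 1).

λ_1 = 7.6458,  λ_2 = 3,  λ_3 = 2.3542;  v_1 ≈ (0.5199, 0.2852, 0.8052)


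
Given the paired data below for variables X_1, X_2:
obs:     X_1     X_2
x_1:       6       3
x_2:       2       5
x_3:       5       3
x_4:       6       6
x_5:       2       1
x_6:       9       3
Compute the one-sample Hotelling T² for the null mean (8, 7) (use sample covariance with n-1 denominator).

Step 1 — sample mean vector:
  mean(X_1) = (6 + 2 + 5 + 6 + 2 + 9) / 6 = 30/6 = 5
  mean(X_2) = (3 + 5 + 3 + 6 + 1 + 3) / 6 = 21/6 = 3.5
  x̄ = (5, 3.5),  deviation x̄ - mu_0 = (5, 3.5) - (8, 7) = (-3, -3.5).

Step 2 — sample covariance matrix, S[i,j] = (1/(n-1)) · Σ_k (x_{k,i} - mean_i) · (x_{k,j} - mean_j), divisor n-1 = 5:
  S[X_1,X_1] = ((1)·(1) + (-3)·(-3) + (0)·(0) + (1)·(1) + (-3)·(-3) + (4)·(4)) / 5 = 36/5 = 7.2
  S[X_1,X_2] = ((1)·(-0.5) + (-3)·(1.5) + (0)·(-0.5) + (1)·(2.5) + (-3)·(-2.5) + (4)·(-0.5)) / 5 = 3/5 = 0.6
  S[X_2,X_2] = ((-0.5)·(-0.5) + (1.5)·(1.5) + (-0.5)·(-0.5) + (2.5)·(2.5) + (-2.5)·(-2.5) + (-0.5)·(-0.5)) / 5 = 15.5/5 = 3.1
  S = [[7.2, 0.6],
 [0.6, 3.1]].

Step 3 — invert S. det(S) = 7.2·3.1 - (0.6)² = 21.96.
  S^{-1} = (1/det) · [[d, -b], [-b, a]] = [[0.1412, -0.0273],
 [-0.0273, 0.3279]].

Step 4 — quadratic form (x̄ - mu_0)^T · S^{-1} · (x̄ - mu_0):
  S^{-1} · (x̄ - mu_0) = (-0.3279, -1.0656),
  (x̄ - mu_0)^T · [...] = (-3)·(-0.3279) + (-3.5)·(-1.0656) = 4.7131.

Step 5 — scale by n: T² = 6 · 4.7131 = 28.2787.

T² ≈ 28.2787


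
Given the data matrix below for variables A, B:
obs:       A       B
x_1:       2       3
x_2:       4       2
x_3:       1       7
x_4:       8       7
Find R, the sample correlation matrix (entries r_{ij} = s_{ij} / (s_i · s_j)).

Step 1 — column means:
  mean(A) = (2 + 4 + 1 + 8) / 4 = 15/4 = 3.75
  mean(B) = (3 + 2 + 7 + 7) / 4 = 19/4 = 4.75

Step 2 — sample variances and covariances s[i,j] = (1/(n-1)) · Σ_k (x_{k,i} - mean_i) · (x_{k,j} - mean_j), with n-1 = 3:
  s[A,A] = ((-1.75)·(-1.75) + (0.25)·(0.25) + (-2.75)·(-2.75) + (4.25)·(4.25)) / 3 = 28.75/3 = 9.5833
  s[A,B] = ((-1.75)·(-1.75) + (0.25)·(-2.75) + (-2.75)·(2.25) + (4.25)·(2.25)) / 3 = 5.75/3 = 1.9167
  s[B,B] = ((-1.75)·(-1.75) + (-2.75)·(-2.75) + (2.25)·(2.25) + (2.25)·(2.25)) / 3 = 20.75/3 = 6.9167
  Sample standard deviations s_i = √(s[i,i]):
  s(A) = √(9.5833) = 3.0957
  s(B) = √(6.9167) = 2.63

Step 3 — r_{ij} = s_{ij} / (s_i · s_j):
  r[A,A] = 1 (diagonal).
  r[A,B] = 1.9167 / (3.0957 · 2.63) = 1.9167 / 8.1415 = 0.2354
  r[B,B] = 1 (diagonal).

R is symmetric with unit diagonal. Assembling:

R = [[1, 0.2354],
 [0.2354, 1]]


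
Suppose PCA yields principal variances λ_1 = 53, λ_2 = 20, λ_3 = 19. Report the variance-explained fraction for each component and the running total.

Step 1 — total variance = trace(Sigma) = Σ λ_i = 53 + 20 + 19 = 92.

Step 2 — fraction explained by component i = λ_i / Σ λ:
  PC1: 53/92 = 0.5761
  PC2: 20/92 = 0.2174
  PC3: 19/92 = 0.2065

Step 3 — cumulative fraction after k components = (λ_1 + ... + λ_k) / Σ λ:
  k = 1: 53/92 = 0.5761
  k = 2: (53 + 20)/92 = 73/92 = 0.7935
  k = 3: (53 + 20 + 19)/92 = 92/92 = 1

Summary (fraction, with percent):

explained: PC1 0.5761 (57.61%), PC2 0.2174 (21.74%), PC3 0.2065 (20.65%);  cumulative: 0.5761, 0.7935, 1


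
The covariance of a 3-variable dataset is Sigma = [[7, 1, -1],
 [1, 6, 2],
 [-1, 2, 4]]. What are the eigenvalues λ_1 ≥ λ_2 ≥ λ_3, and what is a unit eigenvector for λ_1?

Step 1 — characteristic polynomial p(λ) = det(λI - Sigma) = λ³ - tr·λ² + c_1·λ - det, where tr = trace, c_1 = sum of the principal 2×2 minors, det = det(Sigma):
  tr = 7 + 6 + 4 = 17,
  c_1 = (7·6 - (1)²) + (7·4 - (-1)²) + (6·4 - (2)²) = 41 + 27 + 20 = 88,
  det = 7·(6·4 - (2)²) - (1)·((1)·4 - (2)·(-1)) + (-1)·((1)·(2) - 6·(-1)) = 7·(20) - (1)·(6) + (-1)·(8) = 126.
  So p(λ) = λ³ - 17λ² + 88λ - 126.
Step 2 — look for an integer root (rational root theorem: any rational root is an integer divisor of 126). Testing λ = 7:
  p(7) = 343 - 833 + 616 - 126 = 0  ✓
  Dividing out (λ - 7): p(λ) = (λ - 7)(λ² - 10λ + 18).
Step 3 — remaining eigenvalues from the quadratic λ² - 10λ + 18 = 0:
  Δ = 10² - 4·18 = 100 - 72 = 28,  λ = (10 ± √28)/2 = (10 ± 5.2915)/2 ≈ 7.6458 or 2.3542.
  Sorted: λ_1 = 7.6458,  λ_2 = 7,  λ_3 = 2.3542  (check: sum = 17 = tr ✓).

Step 4 — unit eigenvector for λ_1 ≈ 7.6458: v spans the null space of (Sigma - λ_1 I), whose rows are
  r_1 = (-0.6458, 1, -1),  r_2 = (1, -1.6458, 2),  r_3 = (-1, 2, -3.6458).
  v is orthogonal to every row, so take v ∝ r_1 × r_2 = ((1)·(2) - (-1)·(-1.6458), (-1)·(1) - (-0.6458)·(2), (-0.6458)·(-1.6458) - (1)·(1)) ≈ (0.3542, 0.2915, 0.0627).
  Let u = (0.3542, 0.2915, 0.0627).
  ||u|| = √((0.3542)² + (0.2915)² + (0.0627)²) = √(0.2144) ≈ 0.463,  v_1 = u/||u|| ≈ (0.7651, 0.6295, 0.1355) (||v_1|| = 1).

λ_1 = 7.6458,  λ_2 = 7,  λ_3 = 2.3542;  v_1 ≈ (0.7651, 0.6295, 0.1355)


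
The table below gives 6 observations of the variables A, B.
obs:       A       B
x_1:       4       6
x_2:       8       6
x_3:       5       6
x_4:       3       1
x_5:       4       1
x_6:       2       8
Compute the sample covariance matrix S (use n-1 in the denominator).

Step 1 — column means:
  mean(A) = (4 + 8 + 5 + 3 + 4 + 2) / 6 = 26/6 = 4.3333
  mean(B) = (6 + 6 + 6 + 1 + 1 + 8) / 6 = 28/6 = 4.6667

Step 2 — sample covariance S[i,j] = (1/(n-1)) · Σ_k (x_{k,i} - mean_i) · (x_{k,j} - mean_j), with n-1 = 5.
  S[A,A] = ((-0.3333)·(-0.3333) + (3.6667)·(3.6667) + (0.6667)·(0.6667) + (-1.3333)·(-1.3333) + (-0.3333)·(-0.3333) + (-2.3333)·(-2.3333)) / 5 = 21.3333/5 = 4.2667
  S[A,B] = ((-0.3333)·(1.3333) + (3.6667)·(1.3333) + (0.6667)·(1.3333) + (-1.3333)·(-3.6667) + (-0.3333)·(-3.6667) + (-2.3333)·(3.3333)) / 5 = 3.6667/5 = 0.7333
  S[B,B] = ((1.3333)·(1.3333) + (1.3333)·(1.3333) + (1.3333)·(1.3333) + (-3.6667)·(-3.6667) + (-3.6667)·(-3.6667) + (3.3333)·(3.3333)) / 5 = 43.3333/5 = 8.6667

S is symmetric (S[j,i] = S[i,j]). Assembling:

S = [[4.2667, 0.7333],
 [0.7333, 8.6667]]


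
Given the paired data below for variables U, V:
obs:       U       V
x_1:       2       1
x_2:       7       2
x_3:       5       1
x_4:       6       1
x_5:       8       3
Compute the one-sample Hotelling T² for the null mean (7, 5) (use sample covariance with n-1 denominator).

Step 1 — sample mean vector:
  mean(U) = (2 + 7 + 5 + 6 + 8) / 5 = 28/5 = 5.6
  mean(V) = (1 + 2 + 1 + 1 + 3) / 5 = 8/5 = 1.6
  x̄ = (5.6, 1.6),  deviation x̄ - mu_0 = (5.6, 1.6) - (7, 5) = (-1.4, -3.4).

Step 2 — sample covariance matrix, S[i,j] = (1/(n-1)) · Σ_k (x_{k,i} - mean_i) · (x_{k,j} - mean_j), divisor n-1 = 4:
  S[U,U] = ((-3.6)·(-3.6) + (1.4)·(1.4) + (-0.6)·(-0.6) + (0.4)·(0.4) + (2.4)·(2.4)) / 4 = 21.2/4 = 5.3
  S[U,V] = ((-3.6)·(-0.6) + (1.4)·(0.4) + (-0.6)·(-0.6) + (0.4)·(-0.6) + (2.4)·(1.4)) / 4 = 6.2/4 = 1.55
  S[V,V] = ((-0.6)·(-0.6) + (0.4)·(0.4) + (-0.6)·(-0.6) + (-0.6)·(-0.6) + (1.4)·(1.4)) / 4 = 3.2/4 = 0.8
  S = [[5.3, 1.55],
 [1.55, 0.8]].

Step 3 — invert S. det(S) = 5.3·0.8 - (1.55)² = 1.8375.
  S^{-1} = (1/det) · [[d, -b], [-b, a]] = [[0.4354, -0.8435],
 [-0.8435, 2.8844]].

Step 4 — quadratic form (x̄ - mu_0)^T · S^{-1} · (x̄ - mu_0):
  S^{-1} · (x̄ - mu_0) = (2.2585, -8.6259),
  (x̄ - mu_0)^T · [...] = (-1.4)·(2.2585) + (-3.4)·(-8.6259) = 26.166.

Step 5 — scale by n: T² = 5 · 26.166 = 130.8299.

T² ≈ 130.8299


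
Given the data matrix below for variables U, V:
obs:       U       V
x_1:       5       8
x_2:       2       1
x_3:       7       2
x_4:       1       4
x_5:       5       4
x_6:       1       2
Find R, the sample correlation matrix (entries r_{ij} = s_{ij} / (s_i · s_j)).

Step 1 — column means:
  mean(U) = (5 + 2 + 7 + 1 + 5 + 1) / 6 = 21/6 = 3.5
  mean(V) = (8 + 1 + 2 + 4 + 4 + 2) / 6 = 21/6 = 3.5

Step 2 — sample variances and covariances s[i,j] = (1/(n-1)) · Σ_k (x_{k,i} - mean_i) · (x_{k,j} - mean_j), with n-1 = 5:
  s[U,U] = ((1.5)·(1.5) + (-1.5)·(-1.5) + (3.5)·(3.5) + (-2.5)·(-2.5) + (1.5)·(1.5) + (-2.5)·(-2.5)) / 5 = 31.5/5 = 6.3
  s[U,V] = ((1.5)·(4.5) + (-1.5)·(-2.5) + (3.5)·(-1.5) + (-2.5)·(0.5) + (1.5)·(0.5) + (-2.5)·(-1.5)) / 5 = 8.5/5 = 1.7
  s[V,V] = ((4.5)·(4.5) + (-2.5)·(-2.5) + (-1.5)·(-1.5) + (0.5)·(0.5) + (0.5)·(0.5) + (-1.5)·(-1.5)) / 5 = 31.5/5 = 6.3
  Sample standard deviations s_i = √(s[i,i]):
  s(U) = √(6.3) = 2.51
  s(V) = √(6.3) = 2.51

Step 3 — r_{ij} = s_{ij} / (s_i · s_j):
  r[U,U] = 1 (diagonal).
  r[U,V] = 1.7 / (2.51 · 2.51) = 1.7 / 6.3 = 0.2698
  r[V,V] = 1 (diagonal).

R is symmetric with unit diagonal. Assembling:

R = [[1, 0.2698],
 [0.2698, 1]]


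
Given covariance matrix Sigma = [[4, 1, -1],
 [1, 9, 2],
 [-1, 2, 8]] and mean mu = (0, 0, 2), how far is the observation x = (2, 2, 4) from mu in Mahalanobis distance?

Step 1 — centre the observation: (x - mu) = (2, 2, 2).

Step 2 — invert Sigma (cofactor / det for 3×3, or solve directly):
  Sigma^{-1} = [[0.2709, -0.0398, 0.0438],
 [-0.0398, 0.1235, -0.0359],
 [0.0438, -0.0359, 0.1394]].

Step 3 — form the quadratic (x - mu)^T · Sigma^{-1} · (x - mu):
  Sigma^{-1} · (x - mu) = (0.5498, 0.0956, 0.2948).
  (x - mu)^T · [Sigma^{-1} · (x - mu)] = (2)·(0.5498) + (2)·(0.0956) + (2)·(0.2948) = 1.8805.

Step 4 — take square root: d = √(1.8805) ≈ 1.3713.

d(x, mu) = √(1.8805) ≈ 1.3713
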